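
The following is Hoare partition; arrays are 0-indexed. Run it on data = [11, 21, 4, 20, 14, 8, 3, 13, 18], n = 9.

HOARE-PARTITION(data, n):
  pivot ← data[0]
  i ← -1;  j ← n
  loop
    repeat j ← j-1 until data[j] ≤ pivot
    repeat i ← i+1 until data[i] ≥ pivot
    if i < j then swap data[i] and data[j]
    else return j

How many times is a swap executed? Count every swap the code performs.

pivot = data[0] = 11; i = -1, j = 9
j→6 (data[6]=3≤11), i→0 (data[0]=11≥11); i<j, swap → [3, 21, 4, 20, 14, 8, 11, 13, 18]
j→5 (data[5]=8≤11), i→1 (data[1]=21≥11); i<j, swap → [3, 8, 4, 20, 14, 21, 11, 13, 18]
j→2, i→3; i≥j, return j=2. data = [3, 8, 4, 20, 14, 21, 11, 13, 18]

2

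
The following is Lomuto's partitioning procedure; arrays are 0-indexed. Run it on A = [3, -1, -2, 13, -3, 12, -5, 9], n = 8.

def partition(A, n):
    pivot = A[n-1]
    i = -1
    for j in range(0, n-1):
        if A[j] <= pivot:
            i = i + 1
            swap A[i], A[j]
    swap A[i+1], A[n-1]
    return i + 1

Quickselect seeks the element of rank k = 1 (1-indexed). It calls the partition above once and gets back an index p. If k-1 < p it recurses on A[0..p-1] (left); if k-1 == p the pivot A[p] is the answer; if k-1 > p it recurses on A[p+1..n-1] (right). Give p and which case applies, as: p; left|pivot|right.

5; left

pivot = A[7] = 9; i = -1
j=0: A[0]=3 ≤ 9 → i=0, swap A[0],A[0] (no change) → [3, -1, -2, 13, -3, 12, -5, 9]
j=1: A[1]=-1 ≤ 9 → i=1, swap A[1],A[1] (no change) → [3, -1, -2, 13, -3, 12, -5, 9]
j=2: A[2]=-2 ≤ 9 → i=2, swap A[2],A[2] (no change) → [3, -1, -2, 13, -3, 12, -5, 9]
j=3: A[3]=13 > 9 → no swap
j=4: A[4]=-3 ≤ 9 → i=3, swap A[3],A[4] → [3, -1, -2, -3, 13, 12, -5, 9]
j=5: A[5]=12 > 9 → no swap
j=6: A[6]=-5 ≤ 9 → i=4, swap A[4],A[6] → [3, -1, -2, -3, -5, 12, 13, 9]
final swap A[5],A[7] → [3, -1, -2, -3, -5, 9, 13, 12]; return 5
p = 5; k-1 = 0 < 5 ⇒ left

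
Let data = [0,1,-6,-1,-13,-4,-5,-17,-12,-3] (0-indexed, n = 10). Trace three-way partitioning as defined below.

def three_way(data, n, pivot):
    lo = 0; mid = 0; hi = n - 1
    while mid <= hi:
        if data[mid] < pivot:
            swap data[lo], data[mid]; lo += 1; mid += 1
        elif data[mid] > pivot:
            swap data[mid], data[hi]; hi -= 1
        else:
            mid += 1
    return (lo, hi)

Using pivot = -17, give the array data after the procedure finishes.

[-17,-6,-1,-13,-4,-5,1,-12,-3,0]

pivot = -17; lo=0, mid=0, hi=9
data[mid]=0>-17: swap data[0],data[9]; hi=8 → [-3,1,-6,-1,-13,-4,-5,-17,-12,0]
data[mid]=-3>-17: swap data[0],data[8]; hi=7 → [-12,1,-6,-1,-13,-4,-5,-17,-3,0]
data[mid]=-12>-17: swap data[0],data[7]; hi=6 → [-17,1,-6,-1,-13,-4,-5,-12,-3,0]
data[mid]=-17=-17: mid=1
data[mid]=1>-17: swap data[1],data[6]; hi=5 → [-17,-5,-6,-1,-13,-4,1,-12,-3,0]
data[mid]=-5>-17: swap data[1],data[5]; hi=4 → [-17,-4,-6,-1,-13,-5,1,-12,-3,0]
data[mid]=-4>-17: swap data[1],data[4]; hi=3 → [-17,-13,-6,-1,-4,-5,1,-12,-3,0]
data[mid]=-13>-17: swap data[1],data[3]; hi=2 → [-17,-1,-6,-13,-4,-5,1,-12,-3,0]
data[mid]=-1>-17: swap data[1],data[2]; hi=1 → [-17,-6,-1,-13,-4,-5,1,-12,-3,0]
data[mid]=-6>-17: swap data[1],data[1]; hi=0 → [-17,-6,-1,-13,-4,-5,1,-12,-3,0]
end: lo=0, hi=0; data = [-17,-6,-1,-13,-4,-5,1,-12,-3,0]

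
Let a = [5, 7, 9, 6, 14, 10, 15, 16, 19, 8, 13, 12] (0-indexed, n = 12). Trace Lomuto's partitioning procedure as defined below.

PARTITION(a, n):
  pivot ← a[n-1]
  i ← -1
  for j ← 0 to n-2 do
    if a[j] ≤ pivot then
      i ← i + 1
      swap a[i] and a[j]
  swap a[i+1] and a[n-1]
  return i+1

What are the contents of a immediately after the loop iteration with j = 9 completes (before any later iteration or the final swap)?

[5, 7, 9, 6, 10, 8, 15, 16, 19, 14, 13, 12]

pivot=12, i=-1
j=0: 5≤12, i=0, swap(0,0) ⇒ [5, 7, 9, 6, 14, 10, 15, 16, 19, 8, 13, 12]
j=1: 7≤12, i=1, swap(1,1) ⇒ [5, 7, 9, 6, 14, 10, 15, 16, 19, 8, 13, 12]
j=2: 9≤12, i=2, swap(2,2) ⇒ [5, 7, 9, 6, 14, 10, 15, 16, 19, 8, 13, 12]
j=3: 6≤12, i=3, swap(3,3) ⇒ [5, 7, 9, 6, 14, 10, 15, 16, 19, 8, 13, 12]
j=4: 14>12, skip
j=5: 10≤12, i=4, swap(4,5) ⇒ [5, 7, 9, 6, 10, 14, 15, 16, 19, 8, 13, 12]
j=6: 15>12, skip
j=7: 16>12, skip
j=8: 19>12, skip
j=9: 8≤12, i=5, swap(5,9) ⇒ [5, 7, 9, 6, 10, 8, 15, 16, 19, 14, 13, 12]
(after j=9) a = [5, 7, 9, 6, 10, 8, 15, 16, 19, 14, 13, 12]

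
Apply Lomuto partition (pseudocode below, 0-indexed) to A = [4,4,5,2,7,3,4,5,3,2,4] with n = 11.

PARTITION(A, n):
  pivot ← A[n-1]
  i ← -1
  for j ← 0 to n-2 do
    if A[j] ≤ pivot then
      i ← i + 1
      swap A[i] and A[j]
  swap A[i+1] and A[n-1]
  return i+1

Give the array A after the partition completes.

pivot=4, i=-1
j=0: 4≤4, i=0, swap(0,0) ⇒ [4,4,5,2,7,3,4,5,3,2,4]
j=1: 4≤4, i=1, swap(1,1) ⇒ [4,4,5,2,7,3,4,5,3,2,4]
j=2: 5>4, skip
j=3: 2≤4, i=2, swap(2,3) ⇒ [4,4,2,5,7,3,4,5,3,2,4]
j=4: 7>4, skip
j=5: 3≤4, i=3, swap(3,5) ⇒ [4,4,2,3,7,5,4,5,3,2,4]
j=6: 4≤4, i=4, swap(4,6) ⇒ [4,4,2,3,4,5,7,5,3,2,4]
j=7: 5>4, skip
j=8: 3≤4, i=5, swap(5,8) ⇒ [4,4,2,3,4,3,7,5,5,2,4]
j=9: 2≤4, i=6, swap(6,9) ⇒ [4,4,2,3,4,3,2,5,5,7,4]
swap(7,10) ⇒ [4,4,2,3,4,3,2,4,5,7,5]; return 7

[4,4,2,3,4,3,2,4,5,7,5]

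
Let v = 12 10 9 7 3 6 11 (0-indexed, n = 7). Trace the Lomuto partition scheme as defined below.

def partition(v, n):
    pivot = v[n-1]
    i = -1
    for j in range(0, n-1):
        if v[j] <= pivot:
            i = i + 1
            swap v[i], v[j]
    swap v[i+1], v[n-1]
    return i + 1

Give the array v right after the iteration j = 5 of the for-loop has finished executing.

10 9 7 3 6 12 11

pivot=11, i=-1
j=0: 12>11, skip
j=1: 10≤11, i=0, swap(0,1) ⇒ 10 12 9 7 3 6 11
j=2: 9≤11, i=1, swap(1,2) ⇒ 10 9 12 7 3 6 11
j=3: 7≤11, i=2, swap(2,3) ⇒ 10 9 7 12 3 6 11
j=4: 3≤11, i=3, swap(3,4) ⇒ 10 9 7 3 12 6 11
j=5: 6≤11, i=4, swap(4,5) ⇒ 10 9 7 3 6 12 11
(after j=5) v = 10 9 7 3 6 12 11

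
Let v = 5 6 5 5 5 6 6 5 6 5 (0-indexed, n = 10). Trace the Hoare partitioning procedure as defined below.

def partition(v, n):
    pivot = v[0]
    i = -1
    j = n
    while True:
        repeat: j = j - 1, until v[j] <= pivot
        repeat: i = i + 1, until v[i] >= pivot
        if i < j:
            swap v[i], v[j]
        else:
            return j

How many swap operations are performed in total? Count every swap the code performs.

3

pivot=5
j stops at 9 (5), i stops at 0 (5); swap ⇒ 5 6 5 5 5 6 6 5 6 5
j stops at 7 (5), i stops at 1 (6); swap ⇒ 5 5 5 5 5 6 6 6 6 5
j stops at 4 (5), i stops at 2 (5); swap ⇒ 5 5 5 5 5 6 6 6 6 5
j stops at 3, i stops at 3; i≥j ⇒ return 3. v=5 5 5 5 5 6 6 6 6 5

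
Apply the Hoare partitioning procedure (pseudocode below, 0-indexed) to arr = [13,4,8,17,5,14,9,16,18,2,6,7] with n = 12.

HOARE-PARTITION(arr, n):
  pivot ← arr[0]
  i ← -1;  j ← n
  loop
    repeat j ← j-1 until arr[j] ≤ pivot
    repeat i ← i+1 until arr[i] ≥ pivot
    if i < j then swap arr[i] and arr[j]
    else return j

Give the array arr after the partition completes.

[7,4,8,6,5,2,9,16,18,14,17,13]

pivot = arr[0] = 13; i = -1, j = 12
j→11 (arr[11]=7≤13), i→0 (arr[0]=13≥13); i<j, swap → [7,4,8,17,5,14,9,16,18,2,6,13]
j→10 (arr[10]=6≤13), i→3 (arr[3]=17≥13); i<j, swap → [7,4,8,6,5,14,9,16,18,2,17,13]
j→9 (arr[9]=2≤13), i→5 (arr[5]=14≥13); i<j, swap → [7,4,8,6,5,2,9,16,18,14,17,13]
j→6, i→7; i≥j, return j=6. arr = [7,4,8,6,5,2,9,16,18,14,17,13]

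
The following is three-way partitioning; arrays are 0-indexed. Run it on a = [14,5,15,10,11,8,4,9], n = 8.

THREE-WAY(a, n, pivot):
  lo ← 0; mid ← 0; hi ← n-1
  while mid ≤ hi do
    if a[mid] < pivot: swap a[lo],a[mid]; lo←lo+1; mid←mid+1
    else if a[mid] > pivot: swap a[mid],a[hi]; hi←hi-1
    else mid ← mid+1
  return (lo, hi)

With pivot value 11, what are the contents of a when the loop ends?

[9,5,4,10,8,11,15,14]

pivot = 11; lo=0, mid=0, hi=7
a[mid]=14>11: swap a[0],a[7]; hi=6 → [9,5,15,10,11,8,4,14]
a[mid]=9<11: swap a[0],a[0]; lo=1,mid=1 → [9,5,15,10,11,8,4,14]
a[mid]=5<11: swap a[1],a[1]; lo=2,mid=2 → [9,5,15,10,11,8,4,14]
a[mid]=15>11: swap a[2],a[6]; hi=5 → [9,5,4,10,11,8,15,14]
a[mid]=4<11: swap a[2],a[2]; lo=3,mid=3 → [9,5,4,10,11,8,15,14]
a[mid]=10<11: swap a[3],a[3]; lo=4,mid=4 → [9,5,4,10,11,8,15,14]
a[mid]=11=11: mid=5
a[mid]=8<11: swap a[4],a[5]; lo=5,mid=6 → [9,5,4,10,8,11,15,14]
end: lo=5, hi=5; a = [9,5,4,10,8,11,15,14]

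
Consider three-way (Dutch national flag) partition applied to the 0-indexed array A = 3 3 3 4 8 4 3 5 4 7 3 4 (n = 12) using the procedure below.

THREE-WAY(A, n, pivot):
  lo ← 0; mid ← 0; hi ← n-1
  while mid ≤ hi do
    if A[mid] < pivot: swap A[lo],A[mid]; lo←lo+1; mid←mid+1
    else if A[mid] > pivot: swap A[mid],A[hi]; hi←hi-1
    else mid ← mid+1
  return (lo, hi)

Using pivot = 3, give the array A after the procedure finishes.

pivot = 3; lo=0, mid=0, hi=11
A[mid]=3=3: mid=1
A[mid]=3=3: mid=2
A[mid]=3=3: mid=3
A[mid]=4>3: swap A[3],A[11]; hi=10 → 3 3 3 4 8 4 3 5 4 7 3 4
A[mid]=4>3: swap A[3],A[10]; hi=9 → 3 3 3 3 8 4 3 5 4 7 4 4
A[mid]=3=3: mid=4
A[mid]=8>3: swap A[4],A[9]; hi=8 → 3 3 3 3 7 4 3 5 4 8 4 4
A[mid]=7>3: swap A[4],A[8]; hi=7 → 3 3 3 3 4 4 3 5 7 8 4 4
A[mid]=4>3: swap A[4],A[7]; hi=6 → 3 3 3 3 5 4 3 4 7 8 4 4
A[mid]=5>3: swap A[4],A[6]; hi=5 → 3 3 3 3 3 4 5 4 7 8 4 4
A[mid]=3=3: mid=5
A[mid]=4>3: swap A[5],A[5]; hi=4 → 3 3 3 3 3 4 5 4 7 8 4 4
end: lo=0, hi=4; A = 3 3 3 3 3 4 5 4 7 8 4 4

3 3 3 3 3 4 5 4 7 8 4 4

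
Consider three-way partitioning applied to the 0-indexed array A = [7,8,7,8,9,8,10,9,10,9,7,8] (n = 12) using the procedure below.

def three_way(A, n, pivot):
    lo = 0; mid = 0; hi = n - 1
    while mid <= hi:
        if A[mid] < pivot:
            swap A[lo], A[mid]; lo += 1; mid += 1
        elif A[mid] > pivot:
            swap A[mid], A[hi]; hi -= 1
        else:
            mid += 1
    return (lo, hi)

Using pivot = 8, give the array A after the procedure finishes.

[7,7,7,8,8,8,8,10,9,9,10,9]

pivot = 8; lo=0, mid=0, hi=11
A[mid]=7<8: swap A[0],A[0]; lo=1,mid=1 → [7,8,7,8,9,8,10,9,10,9,7,8]
A[mid]=8=8: mid=2
A[mid]=7<8: swap A[1],A[2]; lo=2,mid=3 → [7,7,8,8,9,8,10,9,10,9,7,8]
A[mid]=8=8: mid=4
A[mid]=9>8: swap A[4],A[11]; hi=10 → [7,7,8,8,8,8,10,9,10,9,7,9]
A[mid]=8=8: mid=5
A[mid]=8=8: mid=6
A[mid]=10>8: swap A[6],A[10]; hi=9 → [7,7,8,8,8,8,7,9,10,9,10,9]
A[mid]=7<8: swap A[2],A[6]; lo=3,mid=7 → [7,7,7,8,8,8,8,9,10,9,10,9]
A[mid]=9>8: swap A[7],A[9]; hi=8 → [7,7,7,8,8,8,8,9,10,9,10,9]
A[mid]=9>8: swap A[7],A[8]; hi=7 → [7,7,7,8,8,8,8,10,9,9,10,9]
A[mid]=10>8: swap A[7],A[7]; hi=6 → [7,7,7,8,8,8,8,10,9,9,10,9]
end: lo=3, hi=6; A = [7,7,7,8,8,8,8,10,9,9,10,9]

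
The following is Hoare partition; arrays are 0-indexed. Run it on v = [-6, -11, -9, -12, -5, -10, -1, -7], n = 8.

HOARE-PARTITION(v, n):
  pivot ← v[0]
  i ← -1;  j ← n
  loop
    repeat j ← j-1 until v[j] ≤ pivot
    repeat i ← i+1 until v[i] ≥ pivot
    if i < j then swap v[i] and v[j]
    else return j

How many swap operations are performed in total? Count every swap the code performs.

pivot=-6
j stops at 7 (-7), i stops at 0 (-6); swap ⇒ [-7, -11, -9, -12, -5, -10, -1, -6]
j stops at 5 (-10), i stops at 4 (-5); swap ⇒ [-7, -11, -9, -12, -10, -5, -1, -6]
j stops at 4, i stops at 5; i≥j ⇒ return 4. v=[-7, -11, -9, -12, -10, -5, -1, -6]

2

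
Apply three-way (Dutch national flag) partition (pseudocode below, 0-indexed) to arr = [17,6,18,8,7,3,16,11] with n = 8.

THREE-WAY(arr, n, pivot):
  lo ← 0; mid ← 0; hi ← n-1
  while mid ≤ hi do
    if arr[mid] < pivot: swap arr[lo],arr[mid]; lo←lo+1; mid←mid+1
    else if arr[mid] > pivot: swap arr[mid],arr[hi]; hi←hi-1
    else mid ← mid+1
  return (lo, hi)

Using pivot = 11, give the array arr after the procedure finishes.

[6,3,8,7,11,16,18,17]

pivot = 11; lo=0, mid=0, hi=7
arr[mid]=17>11: swap arr[0],arr[7]; hi=6 → [11,6,18,8,7,3,16,17]
arr[mid]=11=11: mid=1
arr[mid]=6<11: swap arr[0],arr[1]; lo=1,mid=2 → [6,11,18,8,7,3,16,17]
arr[mid]=18>11: swap arr[2],arr[6]; hi=5 → [6,11,16,8,7,3,18,17]
arr[mid]=16>11: swap arr[2],arr[5]; hi=4 → [6,11,3,8,7,16,18,17]
arr[mid]=3<11: swap arr[1],arr[2]; lo=2,mid=3 → [6,3,11,8,7,16,18,17]
arr[mid]=8<11: swap arr[2],arr[3]; lo=3,mid=4 → [6,3,8,11,7,16,18,17]
arr[mid]=7<11: swap arr[3],arr[4]; lo=4,mid=5 → [6,3,8,7,11,16,18,17]
end: lo=4, hi=4; arr = [6,3,8,7,11,16,18,17]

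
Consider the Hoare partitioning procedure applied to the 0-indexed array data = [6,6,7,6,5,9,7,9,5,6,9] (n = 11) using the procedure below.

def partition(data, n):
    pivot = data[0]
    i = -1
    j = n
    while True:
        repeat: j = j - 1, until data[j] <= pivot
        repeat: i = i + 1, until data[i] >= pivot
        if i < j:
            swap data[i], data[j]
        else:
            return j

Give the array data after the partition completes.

pivot=6
j stops at 9 (6), i stops at 0 (6); swap ⇒ [6,6,7,6,5,9,7,9,5,6,9]
j stops at 8 (5), i stops at 1 (6); swap ⇒ [6,5,7,6,5,9,7,9,6,6,9]
j stops at 4 (5), i stops at 2 (7); swap ⇒ [6,5,5,6,7,9,7,9,6,6,9]
j stops at 3, i stops at 3; i≥j ⇒ return 3. data=[6,5,5,6,7,9,7,9,6,6,9]

[6,5,5,6,7,9,7,9,6,6,9]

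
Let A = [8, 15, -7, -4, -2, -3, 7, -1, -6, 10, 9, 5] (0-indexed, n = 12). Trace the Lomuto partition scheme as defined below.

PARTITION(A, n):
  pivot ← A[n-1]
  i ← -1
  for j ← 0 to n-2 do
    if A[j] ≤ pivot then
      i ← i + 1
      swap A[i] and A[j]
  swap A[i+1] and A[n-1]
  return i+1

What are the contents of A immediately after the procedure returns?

pivot = A[11] = 5; i = -1
j=0: A[0]=8 > 5 → no swap
j=1: A[1]=15 > 5 → no swap
j=2: A[2]=-7 ≤ 5 → i=0, swap A[0],A[2] → [-7, 15, 8, -4, -2, -3, 7, -1, -6, 10, 9, 5]
j=3: A[3]=-4 ≤ 5 → i=1, swap A[1],A[3] → [-7, -4, 8, 15, -2, -3, 7, -1, -6, 10, 9, 5]
j=4: A[4]=-2 ≤ 5 → i=2, swap A[2],A[4] → [-7, -4, -2, 15, 8, -3, 7, -1, -6, 10, 9, 5]
j=5: A[5]=-3 ≤ 5 → i=3, swap A[3],A[5] → [-7, -4, -2, -3, 8, 15, 7, -1, -6, 10, 9, 5]
j=6: A[6]=7 > 5 → no swap
j=7: A[7]=-1 ≤ 5 → i=4, swap A[4],A[7] → [-7, -4, -2, -3, -1, 15, 7, 8, -6, 10, 9, 5]
j=8: A[8]=-6 ≤ 5 → i=5, swap A[5],A[8] → [-7, -4, -2, -3, -1, -6, 7, 8, 15, 10, 9, 5]
j=9: A[9]=10 > 5 → no swap
j=10: A[10]=9 > 5 → no swap
final swap A[6],A[11] → [-7, -4, -2, -3, -1, -6, 5, 8, 15, 10, 9, 7]; return 6

[-7, -4, -2, -3, -1, -6, 5, 8, 15, 10, 9, 7]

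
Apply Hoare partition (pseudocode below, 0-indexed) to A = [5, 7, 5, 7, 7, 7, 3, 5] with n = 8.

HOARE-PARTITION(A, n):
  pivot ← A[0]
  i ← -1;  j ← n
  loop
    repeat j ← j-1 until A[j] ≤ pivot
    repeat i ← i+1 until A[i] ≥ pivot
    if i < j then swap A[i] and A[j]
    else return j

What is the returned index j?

pivot=5
j stops at 7 (5), i stops at 0 (5); swap ⇒ [5, 7, 5, 7, 7, 7, 3, 5]
j stops at 6 (3), i stops at 1 (7); swap ⇒ [5, 3, 5, 7, 7, 7, 7, 5]
j stops at 2, i stops at 2; i≥j ⇒ return 2. A=[5, 3, 5, 7, 7, 7, 7, 5]

2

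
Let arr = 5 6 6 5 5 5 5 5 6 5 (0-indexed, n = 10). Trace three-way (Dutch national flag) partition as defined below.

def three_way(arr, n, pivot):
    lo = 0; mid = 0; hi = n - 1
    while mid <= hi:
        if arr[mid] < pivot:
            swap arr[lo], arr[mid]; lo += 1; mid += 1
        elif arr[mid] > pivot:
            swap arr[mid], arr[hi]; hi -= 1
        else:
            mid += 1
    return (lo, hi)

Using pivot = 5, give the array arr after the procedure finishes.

5 5 5 5 5 5 5 6 6 6

pivot = 5; lo=0, mid=0, hi=9
arr[mid]=5=5: mid=1
arr[mid]=6>5: swap arr[1],arr[9]; hi=8 → 5 5 6 5 5 5 5 5 6 6
arr[mid]=5=5: mid=2
arr[mid]=6>5: swap arr[2],arr[8]; hi=7 → 5 5 6 5 5 5 5 5 6 6
arr[mid]=6>5: swap arr[2],arr[7]; hi=6 → 5 5 5 5 5 5 5 6 6 6
arr[mid]=5=5: mid=3
arr[mid]=5=5: mid=4
arr[mid]=5=5: mid=5
arr[mid]=5=5: mid=6
arr[mid]=5=5: mid=7
end: lo=0, hi=6; arr = 5 5 5 5 5 5 5 6 6 6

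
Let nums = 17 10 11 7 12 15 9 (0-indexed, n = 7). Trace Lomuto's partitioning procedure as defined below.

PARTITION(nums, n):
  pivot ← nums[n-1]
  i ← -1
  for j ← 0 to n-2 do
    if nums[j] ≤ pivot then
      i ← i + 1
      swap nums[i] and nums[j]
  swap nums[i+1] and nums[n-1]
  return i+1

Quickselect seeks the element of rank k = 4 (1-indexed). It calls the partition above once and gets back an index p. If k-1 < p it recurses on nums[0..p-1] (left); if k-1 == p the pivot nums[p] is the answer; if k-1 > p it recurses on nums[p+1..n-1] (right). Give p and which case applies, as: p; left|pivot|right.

1; right

pivot = nums[6] = 9; i = -1
j=0: nums[0]=17 > 9 → no swap
j=1: nums[1]=10 > 9 → no swap
j=2: nums[2]=11 > 9 → no swap
j=3: nums[3]=7 ≤ 9 → i=0, swap nums[0],nums[3] → 7 10 11 17 12 15 9
j=4: nums[4]=12 > 9 → no swap
j=5: nums[5]=15 > 9 → no swap
final swap nums[1],nums[6] → 7 9 11 17 12 15 10; return 1
p = 1; k-1 = 3 > 1 ⇒ right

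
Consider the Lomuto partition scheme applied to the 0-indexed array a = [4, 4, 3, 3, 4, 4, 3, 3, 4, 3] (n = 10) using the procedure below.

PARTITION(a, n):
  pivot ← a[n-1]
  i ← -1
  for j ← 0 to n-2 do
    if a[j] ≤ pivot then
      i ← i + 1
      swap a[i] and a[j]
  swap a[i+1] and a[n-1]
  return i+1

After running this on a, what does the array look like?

pivot = a[9] = 3; i = -1
j=0: a[0]=4 > 3 → no swap
j=1: a[1]=4 > 3 → no swap
j=2: a[2]=3 ≤ 3 → i=0, swap a[0],a[2] → [3, 4, 4, 3, 4, 4, 3, 3, 4, 3]
j=3: a[3]=3 ≤ 3 → i=1, swap a[1],a[3] → [3, 3, 4, 4, 4, 4, 3, 3, 4, 3]
j=4: a[4]=4 > 3 → no swap
j=5: a[5]=4 > 3 → no swap
j=6: a[6]=3 ≤ 3 → i=2, swap a[2],a[6] → [3, 3, 3, 4, 4, 4, 4, 3, 4, 3]
j=7: a[7]=3 ≤ 3 → i=3, swap a[3],a[7] → [3, 3, 3, 3, 4, 4, 4, 4, 4, 3]
j=8: a[8]=4 > 3 → no swap
final swap a[4],a[9] → [3, 3, 3, 3, 3, 4, 4, 4, 4, 4]; return 4

[3, 3, 3, 3, 3, 4, 4, 4, 4, 4]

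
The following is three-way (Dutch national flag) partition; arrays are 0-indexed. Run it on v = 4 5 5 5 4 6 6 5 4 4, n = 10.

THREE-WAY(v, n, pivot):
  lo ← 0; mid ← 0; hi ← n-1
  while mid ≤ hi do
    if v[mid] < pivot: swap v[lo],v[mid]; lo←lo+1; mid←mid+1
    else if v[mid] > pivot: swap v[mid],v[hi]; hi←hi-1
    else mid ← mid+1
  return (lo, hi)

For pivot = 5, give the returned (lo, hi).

pivot = 5; lo=0, mid=0, hi=9
v[mid]=4<5: swap v[0],v[0]; lo=1,mid=1 → 4 5 5 5 4 6 6 5 4 4
v[mid]=5=5: mid=2
v[mid]=5=5: mid=3
v[mid]=5=5: mid=4
v[mid]=4<5: swap v[1],v[4]; lo=2,mid=5 → 4 4 5 5 5 6 6 5 4 4
v[mid]=6>5: swap v[5],v[9]; hi=8 → 4 4 5 5 5 4 6 5 4 6
v[mid]=4<5: swap v[2],v[5]; lo=3,mid=6 → 4 4 4 5 5 5 6 5 4 6
v[mid]=6>5: swap v[6],v[8]; hi=7 → 4 4 4 5 5 5 4 5 6 6
v[mid]=4<5: swap v[3],v[6]; lo=4,mid=7 → 4 4 4 4 5 5 5 5 6 6
v[mid]=5=5: mid=8
end: lo=4, hi=7; v = 4 4 4 4 5 5 5 5 6 6

(4, 7)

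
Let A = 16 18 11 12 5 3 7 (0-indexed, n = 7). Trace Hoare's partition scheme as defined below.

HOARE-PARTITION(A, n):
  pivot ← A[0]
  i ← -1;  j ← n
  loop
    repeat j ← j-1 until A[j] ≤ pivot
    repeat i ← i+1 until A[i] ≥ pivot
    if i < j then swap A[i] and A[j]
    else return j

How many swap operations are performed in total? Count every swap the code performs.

pivot = A[0] = 16; i = -1, j = 7
j→6 (A[6]=7≤16), i→0 (A[0]=16≥16); i<j, swap → 7 18 11 12 5 3 16
j→5 (A[5]=3≤16), i→1 (A[1]=18≥16); i<j, swap → 7 3 11 12 5 18 16
j→4, i→5; i≥j, return j=4. A = 7 3 11 12 5 18 16

2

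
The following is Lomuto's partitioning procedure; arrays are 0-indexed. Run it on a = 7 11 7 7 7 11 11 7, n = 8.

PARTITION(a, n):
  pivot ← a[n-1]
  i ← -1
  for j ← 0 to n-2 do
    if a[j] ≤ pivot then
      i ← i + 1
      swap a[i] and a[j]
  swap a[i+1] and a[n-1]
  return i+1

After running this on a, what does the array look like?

pivot=7, i=-1
j=0: 7≤7, i=0, swap(0,0) ⇒ 7 11 7 7 7 11 11 7
j=1: 11>7, skip
j=2: 7≤7, i=1, swap(1,2) ⇒ 7 7 11 7 7 11 11 7
j=3: 7≤7, i=2, swap(2,3) ⇒ 7 7 7 11 7 11 11 7
j=4: 7≤7, i=3, swap(3,4) ⇒ 7 7 7 7 11 11 11 7
j=5: 11>7, skip
j=6: 11>7, skip
swap(4,7) ⇒ 7 7 7 7 7 11 11 11; return 4

7 7 7 7 7 11 11 11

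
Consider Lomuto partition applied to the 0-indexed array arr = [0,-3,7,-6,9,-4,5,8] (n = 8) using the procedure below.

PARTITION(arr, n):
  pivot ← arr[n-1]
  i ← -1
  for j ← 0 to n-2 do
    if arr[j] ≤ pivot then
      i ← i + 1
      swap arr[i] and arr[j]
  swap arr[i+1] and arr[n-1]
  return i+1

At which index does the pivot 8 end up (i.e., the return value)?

6

pivot=8, i=-1
j=0: 0≤8, i=0, swap(0,0) ⇒ [0,-3,7,-6,9,-4,5,8]
j=1: -3≤8, i=1, swap(1,1) ⇒ [0,-3,7,-6,9,-4,5,8]
j=2: 7≤8, i=2, swap(2,2) ⇒ [0,-3,7,-6,9,-4,5,8]
j=3: -6≤8, i=3, swap(3,3) ⇒ [0,-3,7,-6,9,-4,5,8]
j=4: 9>8, skip
j=5: -4≤8, i=4, swap(4,5) ⇒ [0,-3,7,-6,-4,9,5,8]
j=6: 5≤8, i=5, swap(5,6) ⇒ [0,-3,7,-6,-4,5,9,8]
swap(6,7) ⇒ [0,-3,7,-6,-4,5,8,9]; return 6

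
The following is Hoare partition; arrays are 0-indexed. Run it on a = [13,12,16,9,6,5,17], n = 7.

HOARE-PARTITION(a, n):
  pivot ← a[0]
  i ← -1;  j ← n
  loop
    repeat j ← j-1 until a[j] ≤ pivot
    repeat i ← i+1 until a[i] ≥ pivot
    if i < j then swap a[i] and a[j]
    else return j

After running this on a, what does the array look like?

[5,12,6,9,16,13,17]

pivot=13
j stops at 5 (5), i stops at 0 (13); swap ⇒ [5,12,16,9,6,13,17]
j stops at 4 (6), i stops at 2 (16); swap ⇒ [5,12,6,9,16,13,17]
j stops at 3, i stops at 4; i≥j ⇒ return 3. a=[5,12,6,9,16,13,17]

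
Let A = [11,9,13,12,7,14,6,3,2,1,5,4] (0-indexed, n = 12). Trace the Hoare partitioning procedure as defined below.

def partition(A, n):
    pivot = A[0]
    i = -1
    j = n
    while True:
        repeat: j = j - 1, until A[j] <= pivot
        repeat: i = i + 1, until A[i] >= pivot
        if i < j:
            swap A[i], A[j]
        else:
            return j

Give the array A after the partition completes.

[4,9,5,1,7,2,6,3,14,12,13,11]

pivot=11
j stops at 11 (4), i stops at 0 (11); swap ⇒ [4,9,13,12,7,14,6,3,2,1,5,11]
j stops at 10 (5), i stops at 2 (13); swap ⇒ [4,9,5,12,7,14,6,3,2,1,13,11]
j stops at 9 (1), i stops at 3 (12); swap ⇒ [4,9,5,1,7,14,6,3,2,12,13,11]
j stops at 8 (2), i stops at 5 (14); swap ⇒ [4,9,5,1,7,2,6,3,14,12,13,11]
j stops at 7, i stops at 8; i≥j ⇒ return 7. A=[4,9,5,1,7,2,6,3,14,12,13,11]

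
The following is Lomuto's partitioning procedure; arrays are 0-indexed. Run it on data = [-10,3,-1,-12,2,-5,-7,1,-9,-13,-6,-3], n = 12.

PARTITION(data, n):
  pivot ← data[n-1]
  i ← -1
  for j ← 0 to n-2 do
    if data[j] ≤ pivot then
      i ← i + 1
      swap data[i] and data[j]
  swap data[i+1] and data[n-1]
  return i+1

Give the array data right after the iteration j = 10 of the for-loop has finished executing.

[-10,-12,-5,-7,-9,-13,-6,1,2,-1,3,-3]

pivot = data[11] = -3; i = -1
j=0: data[0]=-10 ≤ -3 → i=0, swap data[0],data[0] (no change) → [-10,3,-1,-12,2,-5,-7,1,-9,-13,-6,-3]
j=1: data[1]=3 > -3 → no swap
j=2: data[2]=-1 > -3 → no swap
j=3: data[3]=-12 ≤ -3 → i=1, swap data[1],data[3] → [-10,-12,-1,3,2,-5,-7,1,-9,-13,-6,-3]
j=4: data[4]=2 > -3 → no swap
j=5: data[5]=-5 ≤ -3 → i=2, swap data[2],data[5] → [-10,-12,-5,3,2,-1,-7,1,-9,-13,-6,-3]
j=6: data[6]=-7 ≤ -3 → i=3, swap data[3],data[6] → [-10,-12,-5,-7,2,-1,3,1,-9,-13,-6,-3]
j=7: data[7]=1 > -3 → no swap
j=8: data[8]=-9 ≤ -3 → i=4, swap data[4],data[8] → [-10,-12,-5,-7,-9,-1,3,1,2,-13,-6,-3]
j=9: data[9]=-13 ≤ -3 → i=5, swap data[5],data[9] → [-10,-12,-5,-7,-9,-13,3,1,2,-1,-6,-3]
j=10: data[10]=-6 ≤ -3 → i=6, swap data[6],data[10] → [-10,-12,-5,-7,-9,-13,-6,1,2,-1,3,-3]
(after j=10) data = [-10,-12,-5,-7,-9,-13,-6,1,2,-1,3,-3]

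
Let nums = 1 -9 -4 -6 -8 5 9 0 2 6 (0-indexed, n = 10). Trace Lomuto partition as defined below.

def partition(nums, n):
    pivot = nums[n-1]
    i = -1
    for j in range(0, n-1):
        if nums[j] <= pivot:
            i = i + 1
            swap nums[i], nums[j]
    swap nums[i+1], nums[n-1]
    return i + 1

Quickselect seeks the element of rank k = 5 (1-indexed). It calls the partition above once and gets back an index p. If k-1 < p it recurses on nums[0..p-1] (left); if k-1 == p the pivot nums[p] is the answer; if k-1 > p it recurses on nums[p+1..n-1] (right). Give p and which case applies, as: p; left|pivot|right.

pivot=6, i=-1
j=0: 1≤6, i=0, swap(0,0) ⇒ 1 -9 -4 -6 -8 5 9 0 2 6
j=1: -9≤6, i=1, swap(1,1) ⇒ 1 -9 -4 -6 -8 5 9 0 2 6
j=2: -4≤6, i=2, swap(2,2) ⇒ 1 -9 -4 -6 -8 5 9 0 2 6
j=3: -6≤6, i=3, swap(3,3) ⇒ 1 -9 -4 -6 -8 5 9 0 2 6
j=4: -8≤6, i=4, swap(4,4) ⇒ 1 -9 -4 -6 -8 5 9 0 2 6
j=5: 5≤6, i=5, swap(5,5) ⇒ 1 -9 -4 -6 -8 5 9 0 2 6
j=6: 9>6, skip
j=7: 0≤6, i=6, swap(6,7) ⇒ 1 -9 -4 -6 -8 5 0 9 2 6
j=8: 2≤6, i=7, swap(7,8) ⇒ 1 -9 -4 -6 -8 5 0 2 9 6
swap(8,9) ⇒ 1 -9 -4 -6 -8 5 0 2 6 9; return 8
p = 8; k-1 = 4 < 8 ⇒ left

8; left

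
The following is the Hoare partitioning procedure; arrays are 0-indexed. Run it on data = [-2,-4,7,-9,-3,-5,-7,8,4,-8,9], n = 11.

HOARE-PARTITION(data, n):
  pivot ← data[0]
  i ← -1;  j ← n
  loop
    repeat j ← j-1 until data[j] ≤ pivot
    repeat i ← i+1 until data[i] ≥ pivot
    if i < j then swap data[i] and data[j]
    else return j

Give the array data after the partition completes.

[-8,-4,-7,-9,-3,-5,7,8,4,-2,9]

pivot = data[0] = -2; i = -1, j = 11
j→9 (data[9]=-8≤-2), i→0 (data[0]=-2≥-2); i<j, swap → [-8,-4,7,-9,-3,-5,-7,8,4,-2,9]
j→6 (data[6]=-7≤-2), i→2 (data[2]=7≥-2); i<j, swap → [-8,-4,-7,-9,-3,-5,7,8,4,-2,9]
j→5, i→6; i≥j, return j=5. data = [-8,-4,-7,-9,-3,-5,7,8,4,-2,9]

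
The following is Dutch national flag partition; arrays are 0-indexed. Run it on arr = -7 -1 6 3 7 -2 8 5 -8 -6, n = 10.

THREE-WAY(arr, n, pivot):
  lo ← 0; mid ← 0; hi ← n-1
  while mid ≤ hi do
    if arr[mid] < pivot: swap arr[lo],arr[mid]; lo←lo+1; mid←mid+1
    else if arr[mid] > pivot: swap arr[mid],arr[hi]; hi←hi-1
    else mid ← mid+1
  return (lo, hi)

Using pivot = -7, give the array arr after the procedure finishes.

-8 -7 3 7 -2 8 5 6 -6 -1

lo=0 mid=0 hi=9
-7=-7: mid=1
-1>-7: swap(1,9), hi=8 ⇒ -7 -6 6 3 7 -2 8 5 -8 -1
-6>-7: swap(1,8), hi=7 ⇒ -7 -8 6 3 7 -2 8 5 -6 -1
-8<-7: swap(0,1), lo=1 mid=2 ⇒ -8 -7 6 3 7 -2 8 5 -6 -1
6>-7: swap(2,7), hi=6 ⇒ -8 -7 5 3 7 -2 8 6 -6 -1
5>-7: swap(2,6), hi=5 ⇒ -8 -7 8 3 7 -2 5 6 -6 -1
8>-7: swap(2,5), hi=4 ⇒ -8 -7 -2 3 7 8 5 6 -6 -1
-2>-7: swap(2,4), hi=3 ⇒ -8 -7 7 3 -2 8 5 6 -6 -1
7>-7: swap(2,3), hi=2 ⇒ -8 -7 3 7 -2 8 5 6 -6 -1
3>-7: swap(2,2), hi=1 ⇒ -8 -7 3 7 -2 8 5 6 -6 -1
done. lo=1 hi=1; arr=-8 -7 3 7 -2 8 5 6 -6 -1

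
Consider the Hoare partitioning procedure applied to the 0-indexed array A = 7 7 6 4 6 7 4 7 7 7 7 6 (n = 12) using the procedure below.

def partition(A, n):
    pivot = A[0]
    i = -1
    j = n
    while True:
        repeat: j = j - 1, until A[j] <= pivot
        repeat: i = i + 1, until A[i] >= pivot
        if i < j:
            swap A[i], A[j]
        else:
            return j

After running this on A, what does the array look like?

pivot=7
j stops at 11 (6), i stops at 0 (7); swap ⇒ 6 7 6 4 6 7 4 7 7 7 7 7
j stops at 10 (7), i stops at 1 (7); swap ⇒ 6 7 6 4 6 7 4 7 7 7 7 7
j stops at 9 (7), i stops at 5 (7); swap ⇒ 6 7 6 4 6 7 4 7 7 7 7 7
j stops at 8 (7), i stops at 7 (7); swap ⇒ 6 7 6 4 6 7 4 7 7 7 7 7
j stops at 7, i stops at 8; i≥j ⇒ return 7. A=6 7 6 4 6 7 4 7 7 7 7 7

6 7 6 4 6 7 4 7 7 7 7 7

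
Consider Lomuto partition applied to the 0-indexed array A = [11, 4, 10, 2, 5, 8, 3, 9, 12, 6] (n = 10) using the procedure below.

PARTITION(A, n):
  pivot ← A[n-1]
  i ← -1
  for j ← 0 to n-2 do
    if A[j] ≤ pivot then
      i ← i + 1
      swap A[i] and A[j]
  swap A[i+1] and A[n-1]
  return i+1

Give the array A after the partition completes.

pivot=6, i=-1
j=0: 11>6, skip
j=1: 4≤6, i=0, swap(0,1) ⇒ [4, 11, 10, 2, 5, 8, 3, 9, 12, 6]
j=2: 10>6, skip
j=3: 2≤6, i=1, swap(1,3) ⇒ [4, 2, 10, 11, 5, 8, 3, 9, 12, 6]
j=4: 5≤6, i=2, swap(2,4) ⇒ [4, 2, 5, 11, 10, 8, 3, 9, 12, 6]
j=5: 8>6, skip
j=6: 3≤6, i=3, swap(3,6) ⇒ [4, 2, 5, 3, 10, 8, 11, 9, 12, 6]
j=7: 9>6, skip
j=8: 12>6, skip
swap(4,9) ⇒ [4, 2, 5, 3, 6, 8, 11, 9, 12, 10]; return 4

[4, 2, 5, 3, 6, 8, 11, 9, 12, 10]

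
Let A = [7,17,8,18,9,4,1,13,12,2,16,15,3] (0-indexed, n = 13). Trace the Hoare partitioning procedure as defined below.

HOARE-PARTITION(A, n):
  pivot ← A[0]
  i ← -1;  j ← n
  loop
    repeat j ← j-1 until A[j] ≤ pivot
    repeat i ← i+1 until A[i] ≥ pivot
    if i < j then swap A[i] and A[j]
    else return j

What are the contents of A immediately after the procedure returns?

[3,2,1,4,9,18,8,13,12,17,16,15,7]

pivot = A[0] = 7; i = -1, j = 13
j→12 (A[12]=3≤7), i→0 (A[0]=7≥7); i<j, swap → [3,17,8,18,9,4,1,13,12,2,16,15,7]
j→9 (A[9]=2≤7), i→1 (A[1]=17≥7); i<j, swap → [3,2,8,18,9,4,1,13,12,17,16,15,7]
j→6 (A[6]=1≤7), i→2 (A[2]=8≥7); i<j, swap → [3,2,1,18,9,4,8,13,12,17,16,15,7]
j→5 (A[5]=4≤7), i→3 (A[3]=18≥7); i<j, swap → [3,2,1,4,9,18,8,13,12,17,16,15,7]
j→3, i→4; i≥j, return j=3. A = [3,2,1,4,9,18,8,13,12,17,16,15,7]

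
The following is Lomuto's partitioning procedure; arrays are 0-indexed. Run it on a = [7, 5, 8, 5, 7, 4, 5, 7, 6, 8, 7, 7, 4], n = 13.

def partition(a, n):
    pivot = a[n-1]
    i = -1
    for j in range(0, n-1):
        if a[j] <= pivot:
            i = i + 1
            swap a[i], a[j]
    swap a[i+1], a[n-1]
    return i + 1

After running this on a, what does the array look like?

pivot = a[12] = 4; i = -1
j=0: a[0]=7 > 4 → no swap
j=1: a[1]=5 > 4 → no swap
j=2: a[2]=8 > 4 → no swap
j=3: a[3]=5 > 4 → no swap
j=4: a[4]=7 > 4 → no swap
j=5: a[5]=4 ≤ 4 → i=0, swap a[0],a[5] → [4, 5, 8, 5, 7, 7, 5, 7, 6, 8, 7, 7, 4]
j=6: a[6]=5 > 4 → no swap
j=7: a[7]=7 > 4 → no swap
j=8: a[8]=6 > 4 → no swap
j=9: a[9]=8 > 4 → no swap
j=10: a[10]=7 > 4 → no swap
j=11: a[11]=7 > 4 → no swap
final swap a[1],a[12] → [4, 4, 8, 5, 7, 7, 5, 7, 6, 8, 7, 7, 5]; return 1

[4, 4, 8, 5, 7, 7, 5, 7, 6, 8, 7, 7, 5]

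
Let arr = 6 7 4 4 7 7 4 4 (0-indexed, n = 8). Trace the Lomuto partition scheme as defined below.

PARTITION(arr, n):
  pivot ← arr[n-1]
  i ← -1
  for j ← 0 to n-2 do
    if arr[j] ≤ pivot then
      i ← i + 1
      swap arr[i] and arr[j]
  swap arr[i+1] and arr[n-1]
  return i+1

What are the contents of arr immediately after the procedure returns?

pivot=4, i=-1
j=0: 6>4, skip
j=1: 7>4, skip
j=2: 4≤4, i=0, swap(0,2) ⇒ 4 7 6 4 7 7 4 4
j=3: 4≤4, i=1, swap(1,3) ⇒ 4 4 6 7 7 7 4 4
j=4: 7>4, skip
j=5: 7>4, skip
j=6: 4≤4, i=2, swap(2,6) ⇒ 4 4 4 7 7 7 6 4
swap(3,7) ⇒ 4 4 4 4 7 7 6 7; return 3

4 4 4 4 7 7 6 7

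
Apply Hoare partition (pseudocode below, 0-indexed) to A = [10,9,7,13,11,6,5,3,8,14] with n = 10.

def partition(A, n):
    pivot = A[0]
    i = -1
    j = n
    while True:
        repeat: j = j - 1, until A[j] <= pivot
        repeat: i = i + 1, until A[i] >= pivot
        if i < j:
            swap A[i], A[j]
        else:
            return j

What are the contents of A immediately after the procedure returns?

[8,9,7,3,5,6,11,13,10,14]

pivot = A[0] = 10; i = -1, j = 10
j→8 (A[8]=8≤10), i→0 (A[0]=10≥10); i<j, swap → [8,9,7,13,11,6,5,3,10,14]
j→7 (A[7]=3≤10), i→3 (A[3]=13≥10); i<j, swap → [8,9,7,3,11,6,5,13,10,14]
j→6 (A[6]=5≤10), i→4 (A[4]=11≥10); i<j, swap → [8,9,7,3,5,6,11,13,10,14]
j→5, i→6; i≥j, return j=5. A = [8,9,7,3,5,6,11,13,10,14]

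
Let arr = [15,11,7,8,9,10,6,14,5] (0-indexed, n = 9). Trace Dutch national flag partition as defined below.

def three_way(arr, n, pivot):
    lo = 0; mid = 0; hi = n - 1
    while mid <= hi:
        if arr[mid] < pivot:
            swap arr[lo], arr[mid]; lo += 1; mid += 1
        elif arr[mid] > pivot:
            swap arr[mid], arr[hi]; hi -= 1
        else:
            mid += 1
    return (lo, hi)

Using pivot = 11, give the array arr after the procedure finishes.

lo=0 mid=0 hi=8
15>11: swap(0,8), hi=7 ⇒ [5,11,7,8,9,10,6,14,15]
5<11: swap(0,0), lo=1 mid=1 ⇒ [5,11,7,8,9,10,6,14,15]
11=11: mid=2
7<11: swap(1,2), lo=2 mid=3 ⇒ [5,7,11,8,9,10,6,14,15]
8<11: swap(2,3), lo=3 mid=4 ⇒ [5,7,8,11,9,10,6,14,15]
9<11: swap(3,4), lo=4 mid=5 ⇒ [5,7,8,9,11,10,6,14,15]
10<11: swap(4,5), lo=5 mid=6 ⇒ [5,7,8,9,10,11,6,14,15]
6<11: swap(5,6), lo=6 mid=7 ⇒ [5,7,8,9,10,6,11,14,15]
14>11: swap(7,7), hi=6 ⇒ [5,7,8,9,10,6,11,14,15]
done. lo=6 hi=6; arr=[5,7,8,9,10,6,11,14,15]

[5,7,8,9,10,6,11,14,15]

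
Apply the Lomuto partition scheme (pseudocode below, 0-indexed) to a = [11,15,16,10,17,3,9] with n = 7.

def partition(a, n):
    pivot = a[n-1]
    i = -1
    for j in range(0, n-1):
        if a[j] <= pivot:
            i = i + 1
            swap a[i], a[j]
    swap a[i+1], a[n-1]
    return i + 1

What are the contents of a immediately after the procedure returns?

[3,9,16,10,17,11,15]

pivot=9, i=-1
j=0: 11>9, skip
j=1: 15>9, skip
j=2: 16>9, skip
j=3: 10>9, skip
j=4: 17>9, skip
j=5: 3≤9, i=0, swap(0,5) ⇒ [3,15,16,10,17,11,9]
swap(1,6) ⇒ [3,9,16,10,17,11,15]; return 1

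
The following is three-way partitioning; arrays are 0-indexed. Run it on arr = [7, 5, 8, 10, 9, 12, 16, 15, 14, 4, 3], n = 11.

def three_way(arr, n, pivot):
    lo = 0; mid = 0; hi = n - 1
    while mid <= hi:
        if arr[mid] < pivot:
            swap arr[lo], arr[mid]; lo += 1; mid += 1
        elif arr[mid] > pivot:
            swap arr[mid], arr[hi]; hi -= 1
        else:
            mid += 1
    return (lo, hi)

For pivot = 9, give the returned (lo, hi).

lo=0 mid=0 hi=10
7<9: swap(0,0), lo=1 mid=1 ⇒ [7, 5, 8, 10, 9, 12, 16, 15, 14, 4, 3]
5<9: swap(1,1), lo=2 mid=2 ⇒ [7, 5, 8, 10, 9, 12, 16, 15, 14, 4, 3]
8<9: swap(2,2), lo=3 mid=3 ⇒ [7, 5, 8, 10, 9, 12, 16, 15, 14, 4, 3]
10>9: swap(3,10), hi=9 ⇒ [7, 5, 8, 3, 9, 12, 16, 15, 14, 4, 10]
3<9: swap(3,3), lo=4 mid=4 ⇒ [7, 5, 8, 3, 9, 12, 16, 15, 14, 4, 10]
9=9: mid=5
12>9: swap(5,9), hi=8 ⇒ [7, 5, 8, 3, 9, 4, 16, 15, 14, 12, 10]
4<9: swap(4,5), lo=5 mid=6 ⇒ [7, 5, 8, 3, 4, 9, 16, 15, 14, 12, 10]
16>9: swap(6,8), hi=7 ⇒ [7, 5, 8, 3, 4, 9, 14, 15, 16, 12, 10]
14>9: swap(6,7), hi=6 ⇒ [7, 5, 8, 3, 4, 9, 15, 14, 16, 12, 10]
15>9: swap(6,6), hi=5 ⇒ [7, 5, 8, 3, 4, 9, 15, 14, 16, 12, 10]
done. lo=5 hi=5; arr=[7, 5, 8, 3, 4, 9, 15, 14, 16, 12, 10]

(5, 5)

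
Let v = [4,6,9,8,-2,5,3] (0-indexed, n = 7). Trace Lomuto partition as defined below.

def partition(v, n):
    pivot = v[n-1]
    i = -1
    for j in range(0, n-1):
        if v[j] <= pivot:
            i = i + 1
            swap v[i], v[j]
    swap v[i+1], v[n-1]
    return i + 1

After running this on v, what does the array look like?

[-2,3,9,8,4,5,6]

pivot = v[6] = 3; i = -1
j=0: v[0]=4 > 3 → no swap
j=1: v[1]=6 > 3 → no swap
j=2: v[2]=9 > 3 → no swap
j=3: v[3]=8 > 3 → no swap
j=4: v[4]=-2 ≤ 3 → i=0, swap v[0],v[4] → [-2,6,9,8,4,5,3]
j=5: v[5]=5 > 3 → no swap
final swap v[1],v[6] → [-2,3,9,8,4,5,6]; return 1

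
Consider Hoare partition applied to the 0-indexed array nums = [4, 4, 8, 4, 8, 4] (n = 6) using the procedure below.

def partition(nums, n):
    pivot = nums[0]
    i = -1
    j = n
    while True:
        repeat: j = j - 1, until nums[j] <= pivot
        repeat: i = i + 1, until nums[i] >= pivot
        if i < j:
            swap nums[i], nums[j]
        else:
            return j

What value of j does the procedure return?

pivot=4
j stops at 5 (4), i stops at 0 (4); swap ⇒ [4, 4, 8, 4, 8, 4]
j stops at 3 (4), i stops at 1 (4); swap ⇒ [4, 4, 8, 4, 8, 4]
j stops at 1, i stops at 2; i≥j ⇒ return 1. nums=[4, 4, 8, 4, 8, 4]

1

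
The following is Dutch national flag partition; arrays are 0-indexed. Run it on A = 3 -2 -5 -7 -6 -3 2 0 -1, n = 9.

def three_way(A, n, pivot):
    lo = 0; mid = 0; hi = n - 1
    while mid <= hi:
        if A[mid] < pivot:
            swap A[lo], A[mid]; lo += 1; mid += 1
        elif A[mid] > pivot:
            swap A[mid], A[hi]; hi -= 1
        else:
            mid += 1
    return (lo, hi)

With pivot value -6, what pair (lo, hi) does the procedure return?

lo=0 mid=0 hi=8
3>-6: swap(0,8), hi=7 ⇒ -1 -2 -5 -7 -6 -3 2 0 3
-1>-6: swap(0,7), hi=6 ⇒ 0 -2 -5 -7 -6 -3 2 -1 3
0>-6: swap(0,6), hi=5 ⇒ 2 -2 -5 -7 -6 -3 0 -1 3
2>-6: swap(0,5), hi=4 ⇒ -3 -2 -5 -7 -6 2 0 -1 3
-3>-6: swap(0,4), hi=3 ⇒ -6 -2 -5 -7 -3 2 0 -1 3
-6=-6: mid=1
-2>-6: swap(1,3), hi=2 ⇒ -6 -7 -5 -2 -3 2 0 -1 3
-7<-6: swap(0,1), lo=1 mid=2 ⇒ -7 -6 -5 -2 -3 2 0 -1 3
-5>-6: swap(2,2), hi=1 ⇒ -7 -6 -5 -2 -3 2 0 -1 3
done. lo=1 hi=1; A=-7 -6 -5 -2 -3 2 0 -1 3

(1, 1)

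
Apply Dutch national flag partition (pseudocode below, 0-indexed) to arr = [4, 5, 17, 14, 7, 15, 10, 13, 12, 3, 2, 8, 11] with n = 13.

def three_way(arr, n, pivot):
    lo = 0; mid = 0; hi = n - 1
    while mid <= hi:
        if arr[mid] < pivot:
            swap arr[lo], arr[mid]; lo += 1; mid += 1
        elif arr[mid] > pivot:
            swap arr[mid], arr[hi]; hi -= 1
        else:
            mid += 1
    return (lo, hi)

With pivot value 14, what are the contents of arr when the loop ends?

[4, 5, 11, 7, 8, 10, 13, 12, 3, 2, 14, 15, 17]

pivot = 14; lo=0, mid=0, hi=12
arr[mid]=4<14: swap arr[0],arr[0]; lo=1,mid=1 → [4, 5, 17, 14, 7, 15, 10, 13, 12, 3, 2, 8, 11]
arr[mid]=5<14: swap arr[1],arr[1]; lo=2,mid=2 → [4, 5, 17, 14, 7, 15, 10, 13, 12, 3, 2, 8, 11]
arr[mid]=17>14: swap arr[2],arr[12]; hi=11 → [4, 5, 11, 14, 7, 15, 10, 13, 12, 3, 2, 8, 17]
arr[mid]=11<14: swap arr[2],arr[2]; lo=3,mid=3 → [4, 5, 11, 14, 7, 15, 10, 13, 12, 3, 2, 8, 17]
arr[mid]=14=14: mid=4
arr[mid]=7<14: swap arr[3],arr[4]; lo=4,mid=5 → [4, 5, 11, 7, 14, 15, 10, 13, 12, 3, 2, 8, 17]
arr[mid]=15>14: swap arr[5],arr[11]; hi=10 → [4, 5, 11, 7, 14, 8, 10, 13, 12, 3, 2, 15, 17]
arr[mid]=8<14: swap arr[4],arr[5]; lo=5,mid=6 → [4, 5, 11, 7, 8, 14, 10, 13, 12, 3, 2, 15, 17]
arr[mid]=10<14: swap arr[5],arr[6]; lo=6,mid=7 → [4, 5, 11, 7, 8, 10, 14, 13, 12, 3, 2, 15, 17]
arr[mid]=13<14: swap arr[6],arr[7]; lo=7,mid=8 → [4, 5, 11, 7, 8, 10, 13, 14, 12, 3, 2, 15, 17]
arr[mid]=12<14: swap arr[7],arr[8]; lo=8,mid=9 → [4, 5, 11, 7, 8, 10, 13, 12, 14, 3, 2, 15, 17]
arr[mid]=3<14: swap arr[8],arr[9]; lo=9,mid=10 → [4, 5, 11, 7, 8, 10, 13, 12, 3, 14, 2, 15, 17]
arr[mid]=2<14: swap arr[9],arr[10]; lo=10,mid=11 → [4, 5, 11, 7, 8, 10, 13, 12, 3, 2, 14, 15, 17]
end: lo=10, hi=10; arr = [4, 5, 11, 7, 8, 10, 13, 12, 3, 2, 14, 15, 17]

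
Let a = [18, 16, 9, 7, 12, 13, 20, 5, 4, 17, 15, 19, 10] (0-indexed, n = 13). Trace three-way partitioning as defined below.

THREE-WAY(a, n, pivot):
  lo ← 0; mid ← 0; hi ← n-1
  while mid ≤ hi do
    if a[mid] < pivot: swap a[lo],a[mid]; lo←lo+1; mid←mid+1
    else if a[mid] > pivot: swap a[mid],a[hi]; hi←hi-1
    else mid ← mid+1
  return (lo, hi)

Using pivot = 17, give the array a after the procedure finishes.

[10, 16, 9, 7, 12, 13, 15, 5, 4, 17, 19, 20, 18]

pivot = 17; lo=0, mid=0, hi=12
a[mid]=18>17: swap a[0],a[12]; hi=11 → [10, 16, 9, 7, 12, 13, 20, 5, 4, 17, 15, 19, 18]
a[mid]=10<17: swap a[0],a[0]; lo=1,mid=1 → [10, 16, 9, 7, 12, 13, 20, 5, 4, 17, 15, 19, 18]
a[mid]=16<17: swap a[1],a[1]; lo=2,mid=2 → [10, 16, 9, 7, 12, 13, 20, 5, 4, 17, 15, 19, 18]
a[mid]=9<17: swap a[2],a[2]; lo=3,mid=3 → [10, 16, 9, 7, 12, 13, 20, 5, 4, 17, 15, 19, 18]
a[mid]=7<17: swap a[3],a[3]; lo=4,mid=4 → [10, 16, 9, 7, 12, 13, 20, 5, 4, 17, 15, 19, 18]
a[mid]=12<17: swap a[4],a[4]; lo=5,mid=5 → [10, 16, 9, 7, 12, 13, 20, 5, 4, 17, 15, 19, 18]
a[mid]=13<17: swap a[5],a[5]; lo=6,mid=6 → [10, 16, 9, 7, 12, 13, 20, 5, 4, 17, 15, 19, 18]
a[mid]=20>17: swap a[6],a[11]; hi=10 → [10, 16, 9, 7, 12, 13, 19, 5, 4, 17, 15, 20, 18]
a[mid]=19>17: swap a[6],a[10]; hi=9 → [10, 16, 9, 7, 12, 13, 15, 5, 4, 17, 19, 20, 18]
a[mid]=15<17: swap a[6],a[6]; lo=7,mid=7 → [10, 16, 9, 7, 12, 13, 15, 5, 4, 17, 19, 20, 18]
a[mid]=5<17: swap a[7],a[7]; lo=8,mid=8 → [10, 16, 9, 7, 12, 13, 15, 5, 4, 17, 19, 20, 18]
a[mid]=4<17: swap a[8],a[8]; lo=9,mid=9 → [10, 16, 9, 7, 12, 13, 15, 5, 4, 17, 19, 20, 18]
a[mid]=17=17: mid=10
end: lo=9, hi=9; a = [10, 16, 9, 7, 12, 13, 15, 5, 4, 17, 19, 20, 18]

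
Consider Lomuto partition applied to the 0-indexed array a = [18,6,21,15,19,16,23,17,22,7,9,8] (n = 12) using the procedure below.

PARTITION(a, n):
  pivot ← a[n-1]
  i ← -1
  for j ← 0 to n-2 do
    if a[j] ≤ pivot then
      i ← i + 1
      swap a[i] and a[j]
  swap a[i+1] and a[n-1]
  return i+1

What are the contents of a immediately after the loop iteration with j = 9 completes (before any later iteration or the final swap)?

pivot=8, i=-1
j=0: 18>8, skip
j=1: 6≤8, i=0, swap(0,1) ⇒ [6,18,21,15,19,16,23,17,22,7,9,8]
j=2: 21>8, skip
j=3: 15>8, skip
j=4: 19>8, skip
j=5: 16>8, skip
j=6: 23>8, skip
j=7: 17>8, skip
j=8: 22>8, skip
j=9: 7≤8, i=1, swap(1,9) ⇒ [6,7,21,15,19,16,23,17,22,18,9,8]
(after j=9) a = [6,7,21,15,19,16,23,17,22,18,9,8]

[6,7,21,15,19,16,23,17,22,18,9,8]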